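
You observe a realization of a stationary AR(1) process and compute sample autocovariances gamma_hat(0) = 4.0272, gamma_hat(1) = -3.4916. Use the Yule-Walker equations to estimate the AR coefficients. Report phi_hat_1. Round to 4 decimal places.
\hat\phi_{1} = -0.8670

The Yule-Walker equations for an AR(p) process read, in matrix form,
  Gamma_p phi = r_p,   with   (Gamma_p)_{ij} = gamma(|i - j|),
                       (r_p)_i = gamma(i),   i,j = 1..p.
Substitute the sample gammas (Toeplitz matrix and right-hand side of size 1):
  Gamma_p = [[4.0272]]
  r_p     = [-3.4916]
With p = 1 this is the single equation gamma(0) phi_1 = gamma(1):
  phi_hat_1 = gamma(1) / gamma(0) = -3.4916 / 4.0272 = -0.8670.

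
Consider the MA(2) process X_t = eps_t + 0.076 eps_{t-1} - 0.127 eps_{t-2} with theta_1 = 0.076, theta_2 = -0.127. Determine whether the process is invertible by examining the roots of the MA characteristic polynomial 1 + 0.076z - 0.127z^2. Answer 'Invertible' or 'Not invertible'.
\text{Invertible}

The MA(q) characteristic polynomial is P(z) = 1 + 0.076z - 0.127z^2.
Invertibility requires all roots to lie outside the unit circle, i.e. |z| > 1 for every root.
Set 1 + (0.076) z + (-0.127) z^2 = 0, i.e. a z^2 + b z + c = 0 with a = -0.127, b = 0.076, c = 1.
Discriminant D = b^2 - 4ac = (0.076)^2 - 4*(-0.127)*1 = 0.005776 - (-0.508) = 0.513776.
D >= 0, so the roots are real: z = (-b +/- sqrt(D)) / (2a) = (-0.076 +/- 0.716782) / (-0.254).
  z_1 = (-0.076 + 0.716782) / (-0.254) = -2.5228,   |z_1| = 2.5228.
  z_2 = (-0.076 - 0.716782) / (-0.254) = 3.1212,   |z_2| = 3.1212.
Moduli of all roots: 2.5228, 3.1212.
All moduli strictly greater than 1? Yes.
Verdict: Invertible.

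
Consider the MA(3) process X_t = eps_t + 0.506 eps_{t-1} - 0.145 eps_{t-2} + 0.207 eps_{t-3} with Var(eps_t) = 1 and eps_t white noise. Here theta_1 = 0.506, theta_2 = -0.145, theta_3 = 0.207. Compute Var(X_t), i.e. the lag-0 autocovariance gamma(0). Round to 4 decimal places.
\gamma(0) = 1.3199

For an MA(q) process X_t = eps_t + sum_i theta_i eps_{t-i} with
Var(eps_t) = sigma^2, the variance is
  gamma(0) = sigma^2 * (1 + sum_i theta_i^2).
  sum_i theta_i^2 = (0.506)^2 + (-0.145)^2 + (0.207)^2 = 0.256036 + 0.021025 + 0.042849 = 0.31991.
  gamma(0) = 1 * (1 + 0.31991) = 1 * 1.31991 = 1.31991, which rounds to 1.3199.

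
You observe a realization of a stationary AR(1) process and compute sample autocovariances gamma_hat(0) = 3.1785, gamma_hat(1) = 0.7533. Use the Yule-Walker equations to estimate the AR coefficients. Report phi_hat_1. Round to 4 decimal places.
\hat\phi_{1} = 0.2370

The Yule-Walker equations for an AR(p) process read, in matrix form,
  Gamma_p phi = r_p,   with   (Gamma_p)_{ij} = gamma(|i - j|),
                       (r_p)_i = gamma(i),   i,j = 1..p.
Substitute the sample gammas (Toeplitz matrix and right-hand side of size 1):
  Gamma_p = [[3.1785]]
  r_p     = [0.7533]
With p = 1 this is the single equation gamma(0) phi_1 = gamma(1):
  phi_hat_1 = gamma(1) / gamma(0) = 0.7533 / 3.1785 = 0.2370.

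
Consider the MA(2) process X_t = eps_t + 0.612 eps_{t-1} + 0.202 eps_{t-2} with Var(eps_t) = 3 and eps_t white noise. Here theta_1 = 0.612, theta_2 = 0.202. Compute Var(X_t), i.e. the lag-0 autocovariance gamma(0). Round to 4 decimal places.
\gamma(0) = 4.2460

For an MA(q) process X_t = eps_t + sum_i theta_i eps_{t-i} with
Var(eps_t) = sigma^2, the variance is
  gamma(0) = sigma^2 * (1 + sum_i theta_i^2).
  sum_i theta_i^2 = (0.612)^2 + (0.202)^2 = 0.374544 + 0.040804 = 0.415348.
  gamma(0) = 3 * (1 + 0.415348) = 3 * 1.415348 = 4.246044, which rounds to 4.2460.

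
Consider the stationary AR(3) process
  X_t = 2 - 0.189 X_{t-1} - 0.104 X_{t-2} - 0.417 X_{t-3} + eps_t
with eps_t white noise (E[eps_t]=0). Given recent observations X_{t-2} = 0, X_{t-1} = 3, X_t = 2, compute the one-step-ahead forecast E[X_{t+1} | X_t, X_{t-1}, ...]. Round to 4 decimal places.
E[X_{t+1} \mid \mathcal F_t] = 1.3100

For an AR(p) model X_t = c + sum_i phi_i X_{t-i} + eps_t, the
one-step-ahead conditional mean is
  E[X_{t+1} | X_t, ...] = c + sum_i phi_i X_{t+1-i}.
Substitute known values:
  E[X_{t+1} | ...] = 2 + (-0.189) * (2) + (-0.104) * (3) + (-0.417) * (0)
                   = 1.3100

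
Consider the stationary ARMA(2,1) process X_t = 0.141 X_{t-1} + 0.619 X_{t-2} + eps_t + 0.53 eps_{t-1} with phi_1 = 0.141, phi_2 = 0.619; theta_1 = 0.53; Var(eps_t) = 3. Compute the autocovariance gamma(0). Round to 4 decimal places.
\gamma(0) = 9.4289

Multiply the model equation by X_{t-k} and take expectations. With theta_0 = psi_0 = 1 and psi_j the MA(infinity) weights, this gives
  gamma(k) - sum_i phi_i gamma(k-i) = c_k,
  c_k = sigma^2 * sum_{j=k..q} theta_j psi_{j-k}   (c_k = 0 for k > q),
using gamma(-m) = gamma(m).
psi-weights needed (psi_j = theta_j + sum_i phi_i psi_{j-i}):
  psi_1 = theta_1 + phi_1 = 0.53 + (0.141) = 0.671
Right-hand sides:
  c_0 = sigma^2 (1 + theta_1 psi_1) = 3 * (1 + (0.53)(0.671)) = 3 * 1.35563 = 4.06689
  c_1 = sigma^2 theta_1 = 3 * (0.53) = 1.59
  c_2 = 0
Equations for k = 0, 1, 2 (AR order 2, c_2 = 0):
  (E0) gamma(0) = phi_1 gamma(1) + phi_2 gamma(2) + c_0
  (E1) gamma(1) = phi_1 gamma(0) + phi_2 gamma(1) + c_1
  (E2) gamma(2) = phi_1 gamma(1) + phi_2 gamma(0)
From (E1): gamma(1) = A gamma(0) + B with
  A = phi_1 / (1 - phi_2) = 0.141 / 0.381 = 0.370079,   B = c_1 / (1 - phi_2) = 1.59 / 0.381 = 4.173228.
Insert (E2) into (E0): gamma(0) (1 - phi_2^2) = phi_1 (1 + phi_2) gamma(1) + c_0.
  phi_1 (1 + phi_2) = (0.141)(1.619) = 0.228279,   1 - phi_2^2 = 0.616839.
Replace gamma(1) by A gamma(0) + B and collect gamma(0):
  gamma(0) [0.616839 - (0.228279)(0.370079)] = (0.228279)(4.173228) + 4.06689
  gamma(0) * 0.532358 = 5.01955
  gamma(0) = 5.01955 / 0.532358 = 9.428904.
Therefore gamma(0) = 9.4289 (to 4 decimal places).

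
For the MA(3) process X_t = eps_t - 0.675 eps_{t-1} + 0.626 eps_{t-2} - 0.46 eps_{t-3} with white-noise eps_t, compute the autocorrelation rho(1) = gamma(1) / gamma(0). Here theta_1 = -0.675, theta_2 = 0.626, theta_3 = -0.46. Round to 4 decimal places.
\rho(1) = -0.6729

For an MA(q) process with theta_0 = 1, the autocovariance is
  gamma(k) = sigma^2 * sum_{i=0..q-k} theta_i * theta_{i+k},
and rho(k) = gamma(k) / gamma(0). Sigma^2 cancels.
  numerator   = (1)*(-0.675) + (-0.675)*(0.626) + (0.626)*(-0.46) = -1.38551.
  denominator = (1)^2 + (-0.675)^2 + (0.626)^2 + (-0.46)^2 = 2.059101.
  rho(1) = -1.38551 / 2.059101 = -0.6729.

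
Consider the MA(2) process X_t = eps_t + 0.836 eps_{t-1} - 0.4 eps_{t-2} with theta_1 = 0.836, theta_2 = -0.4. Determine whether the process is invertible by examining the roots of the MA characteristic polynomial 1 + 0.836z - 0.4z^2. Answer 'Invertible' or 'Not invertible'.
\text{Not invertible}

The MA(q) characteristic polynomial is P(z) = 1 + 0.836z - 0.4z^2.
Invertibility requires all roots to lie outside the unit circle, i.e. |z| > 1 for every root.
Set 1 + (0.836) z + (-0.4) z^2 = 0, i.e. a z^2 + b z + c = 0 with a = -0.4, b = 0.836, c = 1.
Discriminant D = b^2 - 4ac = (0.836)^2 - 4*(-0.4)*1 = 0.698896 - (-1.6) = 2.298896.
D >= 0, so the roots are real: z = (-b +/- sqrt(D)) / (2a) = (-0.836 +/- 1.516211) / (-0.8).
  z_1 = (-0.836 + 1.516211) / (-0.8) = -0.8503,   |z_1| = 0.8503.
  z_2 = (-0.836 - 1.516211) / (-0.8) = 2.9403,   |z_2| = 2.9403.
Moduli of all roots: 0.8503, 2.9403.
All moduli strictly greater than 1? No.
Verdict: Not invertible.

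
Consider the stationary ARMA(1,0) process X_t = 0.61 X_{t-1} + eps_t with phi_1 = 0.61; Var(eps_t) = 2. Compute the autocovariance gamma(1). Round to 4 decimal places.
\gamma(1) = 1.9430

Multiply the model equation by X_{t-k} and take expectations. With theta_0 = psi_0 = 1 and psi_j the MA(infinity) weights, this gives
  gamma(k) - sum_i phi_i gamma(k-i) = c_k,
  c_k = sigma^2 * sum_{j=k..q} theta_j psi_{j-k}   (c_k = 0 for k > q),
using gamma(-m) = gamma(m).
Pure AR (q = 0): c_0 = sigma^2 = 2, c_k = 0 for k >= 1.
Equations for k = 0 and k = 1 (AR order 1):
  gamma(0) = phi_1 gamma(1) + c_0
  gamma(1) = phi_1 gamma(0) + c_1
Substituting the second into the first: gamma(0) (1 - phi_1^2) = c_0 + phi_1 c_1, so
  gamma(0) = c_0 / (1 - phi_1^2) = 2 / (1 - (0.61)^2) = 2 / 0.6279 = 3.185221.
  gamma(1) = phi_1 gamma(0) = (0.61)(3.185221) = 1.942985.
Therefore gamma(1) = 1.9430 (to 4 decimal places).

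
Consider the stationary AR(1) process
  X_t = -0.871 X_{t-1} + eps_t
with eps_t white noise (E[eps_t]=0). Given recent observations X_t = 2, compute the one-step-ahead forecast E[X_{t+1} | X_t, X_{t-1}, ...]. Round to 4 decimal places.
E[X_{t+1} \mid \mathcal F_t] = -1.7420

For an AR(p) model X_t = c + sum_i phi_i X_{t-i} + eps_t, the
one-step-ahead conditional mean is
  E[X_{t+1} | X_t, ...] = c + sum_i phi_i X_{t+1-i}.
Substitute known values:
  E[X_{t+1} | ...] = (-0.871) * (2)
                   = -1.7420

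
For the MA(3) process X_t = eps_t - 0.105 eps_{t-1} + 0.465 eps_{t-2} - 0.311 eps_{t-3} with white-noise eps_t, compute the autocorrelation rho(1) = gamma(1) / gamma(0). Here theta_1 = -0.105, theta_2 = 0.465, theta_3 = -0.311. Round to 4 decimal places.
\rho(1) = -0.2254

For an MA(q) process with theta_0 = 1, the autocovariance is
  gamma(k) = sigma^2 * sum_{i=0..q-k} theta_i * theta_{i+k},
and rho(k) = gamma(k) / gamma(0). Sigma^2 cancels.
  numerator   = (1)*(-0.105) + (-0.105)*(0.465) + (0.465)*(-0.311) = -0.29844.
  denominator = (1)^2 + (-0.105)^2 + (0.465)^2 + (-0.311)^2 = 1.323971.
  rho(1) = -0.29844 / 1.323971 = -0.2254.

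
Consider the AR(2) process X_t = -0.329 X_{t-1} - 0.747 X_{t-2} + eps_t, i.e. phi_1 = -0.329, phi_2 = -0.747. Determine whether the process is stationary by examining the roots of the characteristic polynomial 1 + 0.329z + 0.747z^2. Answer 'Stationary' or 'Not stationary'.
\text{Stationary}

The AR(p) characteristic polynomial is P(z) = 1 + 0.329z + 0.747z^2.
Stationarity requires all roots to lie outside the unit circle, i.e. |z| > 1 for every root.
Set 1 + (0.329) z + (0.747) z^2 = 0, i.e. a z^2 + b z + c = 0 with a = 0.747, b = 0.329, c = 1.
Discriminant D = b^2 - 4ac = (0.329)^2 - 4*(0.747)*1 = 0.108241 - (2.988) = -2.879759.
D < 0, so the roots are the complex-conjugate pair z = (-b +/- i sqrt(-D)) / (2a) = -0.2202 +/- 1.1359i.
For a conjugate pair |z|^2 = z * conj(z) = (product of roots) = c/a = 1/(0.747) = 1.338688, so |z| = sqrt(1.338688) = 1.157 for both roots.
Moduli of all roots: 1.1570, 1.1570.
All moduli strictly greater than 1? Yes.
Verdict: Stationary.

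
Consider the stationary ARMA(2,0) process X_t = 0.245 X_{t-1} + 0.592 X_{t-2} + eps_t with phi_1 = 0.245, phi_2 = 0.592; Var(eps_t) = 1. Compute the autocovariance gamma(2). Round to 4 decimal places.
\gamma(2) = 1.7796

Multiply the model equation by X_{t-k} and take expectations. With theta_0 = psi_0 = 1 and psi_j the MA(infinity) weights, this gives
  gamma(k) - sum_i phi_i gamma(k-i) = c_k,
  c_k = sigma^2 * sum_{j=k..q} theta_j psi_{j-k}   (c_k = 0 for k > q),
using gamma(-m) = gamma(m).
Pure AR (q = 0): c_0 = sigma^2 = 1, c_k = 0 for k >= 1.
Equations for k = 0, 1, 2 (AR order 2, c_2 = 0):
  (E0) gamma(0) = phi_1 gamma(1) + phi_2 gamma(2) + c_0
  (E1) gamma(1) = phi_1 gamma(0) + phi_2 gamma(1) + c_1
  (E2) gamma(2) = phi_1 gamma(1) + phi_2 gamma(0)
From (E1): gamma(1) = A gamma(0) + B with
  A = phi_1 / (1 - phi_2) = 0.245 / 0.408 = 0.60049,   B = c_1 / (1 - phi_2) = 0 / 0.408 = 0.
Insert (E2) into (E0): gamma(0) (1 - phi_2^2) = phi_1 (1 + phi_2) gamma(1) + c_0.
  phi_1 (1 + phi_2) = (0.245)(1.592) = 0.39004,   1 - phi_2^2 = 0.649536.
Replace gamma(1) by A gamma(0) + B and collect gamma(0):
  gamma(0) [0.649536 - (0.39004)(0.60049)] = c_0 = 1
  gamma(0) * 0.415321 = 1
  gamma(0) = 1 / 0.415321 = 2.407777.
  gamma(1) = A gamma(0) = (0.60049)(2.407777) = 1.445847.
  gamma(2) = phi_1 gamma(1) + phi_2 gamma(0) = (0.245)(1.445847) + (0.592)(2.407777) = 1.779637.
Therefore gamma(2) = 1.7796 (to 4 decimal places).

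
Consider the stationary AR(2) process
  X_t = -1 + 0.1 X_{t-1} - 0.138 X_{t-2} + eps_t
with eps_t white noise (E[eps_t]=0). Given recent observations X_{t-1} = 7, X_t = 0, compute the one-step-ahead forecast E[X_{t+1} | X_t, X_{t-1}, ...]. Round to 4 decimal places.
E[X_{t+1} \mid \mathcal F_t] = -1.9660

For an AR(p) model X_t = c + sum_i phi_i X_{t-i} + eps_t, the
one-step-ahead conditional mean is
  E[X_{t+1} | X_t, ...] = c + sum_i phi_i X_{t+1-i}.
Substitute known values:
  E[X_{t+1} | ...] = -1 + (0.1) * (0) + (-0.138) * (7)
                   = -1.9660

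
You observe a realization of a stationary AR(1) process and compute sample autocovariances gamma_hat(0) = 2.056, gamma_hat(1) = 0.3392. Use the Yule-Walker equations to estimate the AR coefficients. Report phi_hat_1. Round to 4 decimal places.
\hat\phi_{1} = 0.1650

The Yule-Walker equations for an AR(p) process read, in matrix form,
  Gamma_p phi = r_p,   with   (Gamma_p)_{ij} = gamma(|i - j|),
                       (r_p)_i = gamma(i),   i,j = 1..p.
Substitute the sample gammas (Toeplitz matrix and right-hand side of size 1):
  Gamma_p = [[2.056]]
  r_p     = [0.3392]
With p = 1 this is the single equation gamma(0) phi_1 = gamma(1):
  phi_hat_1 = gamma(1) / gamma(0) = 0.3392 / 2.056 = 0.1650.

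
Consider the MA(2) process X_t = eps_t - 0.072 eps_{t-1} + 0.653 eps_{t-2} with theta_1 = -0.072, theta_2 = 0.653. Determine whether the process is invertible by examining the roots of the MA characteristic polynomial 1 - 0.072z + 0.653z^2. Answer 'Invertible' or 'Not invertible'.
\text{Invertible}

The MA(q) characteristic polynomial is P(z) = 1 - 0.072z + 0.653z^2.
Invertibility requires all roots to lie outside the unit circle, i.e. |z| > 1 for every root.
Set 1 + (-0.072) z + (0.653) z^2 = 0, i.e. a z^2 + b z + c = 0 with a = 0.653, b = -0.072, c = 1.
Discriminant D = b^2 - 4ac = (-0.072)^2 - 4*(0.653)*1 = 0.005184 - (2.612) = -2.606816.
D < 0, so the roots are the complex-conjugate pair z = (-b +/- i sqrt(-D)) / (2a) = 0.0551 +/- 1.2363i.
For a conjugate pair |z|^2 = z * conj(z) = (product of roots) = c/a = 1/(0.653) = 1.531394, so |z| = sqrt(1.531394) = 1.2375 for both roots.
Moduli of all roots: 1.2375, 1.2375.
All moduli strictly greater than 1? Yes.
Verdict: Invertible.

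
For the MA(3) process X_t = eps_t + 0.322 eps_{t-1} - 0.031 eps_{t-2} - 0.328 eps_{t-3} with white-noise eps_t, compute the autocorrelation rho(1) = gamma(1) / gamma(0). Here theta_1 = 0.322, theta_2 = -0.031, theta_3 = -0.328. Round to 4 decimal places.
\rho(1) = 0.2658

For an MA(q) process with theta_0 = 1, the autocovariance is
  gamma(k) = sigma^2 * sum_{i=0..q-k} theta_i * theta_{i+k},
and rho(k) = gamma(k) / gamma(0). Sigma^2 cancels.
  numerator   = (1)*(0.322) + (0.322)*(-0.031) + (-0.031)*(-0.328) = 0.322186.
  denominator = (1)^2 + (0.322)^2 + (-0.031)^2 + (-0.328)^2 = 1.212229.
  rho(1) = 0.322186 / 1.212229 = 0.2658.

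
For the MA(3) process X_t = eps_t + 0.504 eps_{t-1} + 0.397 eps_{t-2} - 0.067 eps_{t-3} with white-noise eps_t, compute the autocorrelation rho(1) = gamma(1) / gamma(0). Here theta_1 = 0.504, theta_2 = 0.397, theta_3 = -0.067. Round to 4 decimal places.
\rho(1) = 0.4784

For an MA(q) process with theta_0 = 1, the autocovariance is
  gamma(k) = sigma^2 * sum_{i=0..q-k} theta_i * theta_{i+k},
and rho(k) = gamma(k) / gamma(0). Sigma^2 cancels.
  numerator   = (1)*(0.504) + (0.504)*(0.397) + (0.397)*(-0.067) = 0.677489.
  denominator = (1)^2 + (0.504)^2 + (0.397)^2 + (-0.067)^2 = 1.416114.
  rho(1) = 0.677489 / 1.416114 = 0.4784.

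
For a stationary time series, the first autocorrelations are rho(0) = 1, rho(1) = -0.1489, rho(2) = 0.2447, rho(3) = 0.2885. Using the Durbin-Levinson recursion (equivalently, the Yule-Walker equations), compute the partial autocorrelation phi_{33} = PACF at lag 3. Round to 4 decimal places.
\phi_{33} = 0.3781

The PACF at lag k is phi_{kk}, the last component of the solution
to the Yule-Walker system G_k phi = r_k where
  (G_k)_{ij} = rho(|i - j|), (r_k)_i = rho(i), i,j = 1..k.
Equivalently, Durbin-Levinson gives phi_{kk} iteratively:
  phi_{11} = rho(1)
  phi_{kk} = [rho(k) - sum_{j=1..k-1} phi_{k-1,j} rho(k-j)]
            / [1 - sum_{j=1..k-1} phi_{k-1,j} rho(j)],
  phi_{k,j} = phi_{k-1,j} - phi_{kk} phi_{k-1,k-j},  j = 1..k-1.
Step k = 1:
  phi_11 = rho(1) = -0.1489.
Step k = 2:
  phi_22 = [rho(2) - phi_11 rho(1)] / [1 - phi_11 rho(1)] = [0.2447 - (-0.1489)(-0.1489)] / [1 - (-0.1489)(-0.1489)]
         = 0.22252879 / 0.97782879 = 0.227574.
  Update: phi_21 = phi_11 - phi_22 phi_11 = -0.1489 - (0.227574)(-0.1489) = -0.115014.
Step k = 3:
  phi_33 = [rho(3) - phi_21 rho(2) - phi_22 rho(1)] / [1 - phi_21 rho(1) - phi_22 rho(2)]
    numerator   = 0.2885 - (-0.115014)(0.2447) - (0.227574)(-0.1489) = 0.35052979
    denominator = 1 - (-0.115014)(-0.1489) - (0.227574)(0.2447) = 0.92718694
  phi_33 = 0.35052979 / 0.92718694 = 0.3781.
Therefore phi_{33} = 0.3781.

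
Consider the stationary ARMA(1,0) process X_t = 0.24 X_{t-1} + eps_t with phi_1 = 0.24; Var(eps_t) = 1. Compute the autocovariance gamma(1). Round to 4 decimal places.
\gamma(1) = 0.2547

Multiply the model equation by X_{t-k} and take expectations. With theta_0 = psi_0 = 1 and psi_j the MA(infinity) weights, this gives
  gamma(k) - sum_i phi_i gamma(k-i) = c_k,
  c_k = sigma^2 * sum_{j=k..q} theta_j psi_{j-k}   (c_k = 0 for k > q),
using gamma(-m) = gamma(m).
Pure AR (q = 0): c_0 = sigma^2 = 1, c_k = 0 for k >= 1.
Equations for k = 0 and k = 1 (AR order 1):
  gamma(0) = phi_1 gamma(1) + c_0
  gamma(1) = phi_1 gamma(0) + c_1
Substituting the second into the first: gamma(0) (1 - phi_1^2) = c_0 + phi_1 c_1, so
  gamma(0) = c_0 / (1 - phi_1^2) = 1 / (1 - (0.24)^2) = 1 / 0.9424 = 1.061121.
  gamma(1) = phi_1 gamma(0) = (0.24)(1.061121) = 0.254669.
Therefore gamma(1) = 0.2547 (to 4 decimal places).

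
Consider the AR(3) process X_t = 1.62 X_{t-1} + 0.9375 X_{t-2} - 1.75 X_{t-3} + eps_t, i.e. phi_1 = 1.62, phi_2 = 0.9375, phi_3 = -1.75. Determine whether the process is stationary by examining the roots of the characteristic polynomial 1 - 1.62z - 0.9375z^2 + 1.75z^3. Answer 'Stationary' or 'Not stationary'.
\text{Not stationary}

The AR(p) characteristic polynomial is P(z) = 1 - 1.62z - 0.9375z^2 + 1.75z^3.
Stationarity requires all roots to lie outside the unit circle, i.e. |z| > 1 for every root.
Degree 3: look for a simple real root z0 first, then factor out (1 - z/z0) and solve the remaining quadratic.
Testing z0 = 0.8: P(0.8) = 1 + (-1.62)(0.8) + (-0.9375)(0.8)^2 + (1.75)(0.8)^3
  = 1 + (-1.296) + (-0.6) + (0.896) = 0.  So z_0 = 0.8 is a root, |z_0| = 0.8.
Divide out the factor (1 - 1.25 z) = (1 - z/z0) (since 1/z0 = 1.25):
  P(z) = (1 - 1.25 z)(1 + (-0.37) z + (-1.4) z^2)
  [check: z-coef -0.37 - (1.25) = -1.62; z^2-coef -1.4 - (1.25)(-0.37) = -0.9375; z^3-coef -(1.25)(-1.4) = 1.75.]
Remaining roots from the quadratic factor 1 + (-0.37) z + (-1.4) z^2:
  Set 1 + (-0.37) z + (-1.4) z^2 = 0, i.e. a z^2 + b z + c = 0 with a = -1.4, b = -0.37, c = 1.
  Discriminant D = b^2 - 4ac = (-0.37)^2 - 4*(-1.4)*1 = 0.1369 - (-5.6) = 5.7369.
  D >= 0, so the roots are real: z = (-b +/- sqrt(D)) / (2a) = (0.37 +/- 2.395183) / (-2.8).
    z_1 = (0.37 + 2.395183) / (-2.8) = -0.9876,   |z_1| = 0.9876.
    z_2 = (0.37 - 2.395183) / (-2.8) = 0.7233,   |z_2| = 0.7233.
Moduli of all roots: 0.8000, 0.9876, 0.7233.
All moduli strictly greater than 1? No.
Verdict: Not stationary.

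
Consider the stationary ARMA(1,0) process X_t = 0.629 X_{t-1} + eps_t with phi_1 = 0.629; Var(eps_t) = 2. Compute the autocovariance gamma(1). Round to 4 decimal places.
\gamma(1) = 2.0815

Multiply the model equation by X_{t-k} and take expectations. With theta_0 = psi_0 = 1 and psi_j the MA(infinity) weights, this gives
  gamma(k) - sum_i phi_i gamma(k-i) = c_k,
  c_k = sigma^2 * sum_{j=k..q} theta_j psi_{j-k}   (c_k = 0 for k > q),
using gamma(-m) = gamma(m).
Pure AR (q = 0): c_0 = sigma^2 = 2, c_k = 0 for k >= 1.
Equations for k = 0 and k = 1 (AR order 1):
  gamma(0) = phi_1 gamma(1) + c_0
  gamma(1) = phi_1 gamma(0) + c_1
Substituting the second into the first: gamma(0) (1 - phi_1^2) = c_0 + phi_1 c_1, so
  gamma(0) = c_0 / (1 - phi_1^2) = 2 / (1 - (0.629)^2) = 2 / 0.604359 = 3.309291.
  gamma(1) = phi_1 gamma(0) = (0.629)(3.309291) = 2.081544.
Therefore gamma(1) = 2.0815 (to 4 decimal places).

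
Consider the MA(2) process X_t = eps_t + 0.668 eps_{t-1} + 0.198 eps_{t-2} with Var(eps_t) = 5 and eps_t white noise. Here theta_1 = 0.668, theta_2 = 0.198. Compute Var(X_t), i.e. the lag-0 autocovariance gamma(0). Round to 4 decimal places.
\gamma(0) = 7.4271

For an MA(q) process X_t = eps_t + sum_i theta_i eps_{t-i} with
Var(eps_t) = sigma^2, the variance is
  gamma(0) = sigma^2 * (1 + sum_i theta_i^2).
  sum_i theta_i^2 = (0.668)^2 + (0.198)^2 = 0.446224 + 0.039204 = 0.485428.
  gamma(0) = 5 * (1 + 0.485428) = 5 * 1.485428 = 7.42714, which rounds to 7.4271.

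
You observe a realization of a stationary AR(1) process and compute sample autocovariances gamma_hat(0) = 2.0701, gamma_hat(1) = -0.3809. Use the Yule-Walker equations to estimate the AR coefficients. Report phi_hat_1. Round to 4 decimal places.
\hat\phi_{1} = -0.1840

The Yule-Walker equations for an AR(p) process read, in matrix form,
  Gamma_p phi = r_p,   with   (Gamma_p)_{ij} = gamma(|i - j|),
                       (r_p)_i = gamma(i),   i,j = 1..p.
Substitute the sample gammas (Toeplitz matrix and right-hand side of size 1):
  Gamma_p = [[2.0701]]
  r_p     = [-0.3809]
With p = 1 this is the single equation gamma(0) phi_1 = gamma(1):
  phi_hat_1 = gamma(1) / gamma(0) = -0.3809 / 2.0701 = -0.1840.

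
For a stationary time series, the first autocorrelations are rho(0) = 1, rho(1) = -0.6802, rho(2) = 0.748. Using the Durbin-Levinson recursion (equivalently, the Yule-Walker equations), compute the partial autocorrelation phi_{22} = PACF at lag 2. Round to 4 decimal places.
\phi_{22} = 0.5310

The PACF at lag k is phi_{kk}, the last component of the solution
to the Yule-Walker system G_k phi = r_k where
  (G_k)_{ij} = rho(|i - j|), (r_k)_i = rho(i), i,j = 1..k.
Equivalently, Durbin-Levinson gives phi_{kk} iteratively:
  phi_{11} = rho(1)
  phi_{kk} = [rho(k) - sum_{j=1..k-1} phi_{k-1,j} rho(k-j)]
            / [1 - sum_{j=1..k-1} phi_{k-1,j} rho(j)],
  phi_{k,j} = phi_{k-1,j} - phi_{kk} phi_{k-1,k-j},  j = 1..k-1.
Step k = 1:
  phi_11 = rho(1) = -0.6802.
Step k = 2:
  phi_22 = [rho(2) - phi_11 rho(1)] / [1 - phi_11 rho(1)] = [0.748 - (-0.6802)(-0.6802)] / [1 - (-0.6802)(-0.6802)]
         = 0.28532796 / 0.53732796 = 0.531.
Therefore phi_{22} = 0.5310.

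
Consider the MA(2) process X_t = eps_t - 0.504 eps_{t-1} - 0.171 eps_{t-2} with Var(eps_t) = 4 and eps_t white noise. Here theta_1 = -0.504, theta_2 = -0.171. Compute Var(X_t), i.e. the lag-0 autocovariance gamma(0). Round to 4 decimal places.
\gamma(0) = 5.1330

For an MA(q) process X_t = eps_t + sum_i theta_i eps_{t-i} with
Var(eps_t) = sigma^2, the variance is
  gamma(0) = sigma^2 * (1 + sum_i theta_i^2).
  sum_i theta_i^2 = (-0.504)^2 + (-0.171)^2 = 0.254016 + 0.029241 = 0.283257.
  gamma(0) = 4 * (1 + 0.283257) = 4 * 1.283257 = 5.133028, which rounds to 5.1330.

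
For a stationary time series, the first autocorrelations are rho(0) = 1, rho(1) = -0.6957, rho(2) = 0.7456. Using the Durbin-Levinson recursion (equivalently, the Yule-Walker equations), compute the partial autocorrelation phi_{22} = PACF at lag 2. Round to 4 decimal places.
\phi_{22} = 0.5070

The PACF at lag k is phi_{kk}, the last component of the solution
to the Yule-Walker system G_k phi = r_k where
  (G_k)_{ij} = rho(|i - j|), (r_k)_i = rho(i), i,j = 1..k.
Equivalently, Durbin-Levinson gives phi_{kk} iteratively:
  phi_{11} = rho(1)
  phi_{kk} = [rho(k) - sum_{j=1..k-1} phi_{k-1,j} rho(k-j)]
            / [1 - sum_{j=1..k-1} phi_{k-1,j} rho(j)],
  phi_{k,j} = phi_{k-1,j} - phi_{kk} phi_{k-1,k-j},  j = 1..k-1.
Step k = 1:
  phi_11 = rho(1) = -0.6957.
Step k = 2:
  phi_22 = [rho(2) - phi_11 rho(1)] / [1 - phi_11 rho(1)] = [0.7456 - (-0.6957)(-0.6957)] / [1 - (-0.6957)(-0.6957)]
         = 0.26160151 / 0.51600151 = 0.507.
Therefore phi_{22} = 0.5070.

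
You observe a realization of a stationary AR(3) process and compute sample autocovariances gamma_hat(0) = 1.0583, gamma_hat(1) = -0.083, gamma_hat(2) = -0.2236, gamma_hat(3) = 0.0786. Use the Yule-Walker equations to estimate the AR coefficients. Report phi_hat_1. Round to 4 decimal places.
\hat\phi_{1} = -0.0871

The Yule-Walker equations for an AR(p) process read, in matrix form,
  Gamma_p phi = r_p,   with   (Gamma_p)_{ij} = gamma(|i - j|),
                       (r_p)_i = gamma(i),   i,j = 1..p.
Substitute the sample gammas (Toeplitz matrix and right-hand side of size 3):
  Gamma_p = [[1.0583, -0.083, -0.2236], [-0.083, 1.0583, -0.083], [-0.2236, -0.083, 1.0583]]
  r_p     = [-0.083, -0.2236, 0.0786]
Written out (R1..R3):
  (R1) 1.0583 phi_1 - 0.083 phi_2 - 0.2236 phi_3 = -0.083
  (R2) -0.083 phi_1 + 1.0583 phi_2 - 0.083 phi_3 = -0.2236
  (R3) -0.2236 phi_1 - 0.083 phi_2 + 1.0583 phi_3 = 0.0786
Gaussian elimination:
  R2 <- R2 - (-0.083/1.0583) R1 = R2 - (-0.078428) R1:  1.051791 phi_2 - 0.100536 phi_3 = -0.230109
  R3 <- R3 - (-0.2236/1.0583) R1 = R3 - (-0.211282) R1:  -0.100536 phi_2 + 1.011057 phi_3 = 0.061064
  R3 <- R3 - (-0.100536/1.051791) R2 = R3 - (-0.095586) R2:  1.001447 phi_3 = 0.039068
Back-substitution:
  phi_hat_3 = 0.039068 / 1.001447 = 0.039012
  phi_hat_2 = (-0.230109 - (-0.100536)(0.039012)) / 1.051791 = -0.21505
  phi_hat_1 = (-0.083 - (-0.083)(-0.21505) - (-0.2236)(0.039012)) / 1.0583 = -0.087051
So phi_hat = [-0.0871, -0.2150, 0.0390].
Therefore phi_hat_1 = -0.0871.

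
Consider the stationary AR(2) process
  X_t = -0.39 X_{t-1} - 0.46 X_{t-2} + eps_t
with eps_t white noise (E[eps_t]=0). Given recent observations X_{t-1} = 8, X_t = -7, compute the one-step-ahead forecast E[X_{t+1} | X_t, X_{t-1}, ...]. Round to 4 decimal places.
E[X_{t+1} \mid \mathcal F_t] = -0.9500

For an AR(p) model X_t = c + sum_i phi_i X_{t-i} + eps_t, the
one-step-ahead conditional mean is
  E[X_{t+1} | X_t, ...] = c + sum_i phi_i X_{t+1-i}.
Substitute known values:
  E[X_{t+1} | ...] = (-0.39) * (-7) + (-0.46) * (8)
                   = -0.9500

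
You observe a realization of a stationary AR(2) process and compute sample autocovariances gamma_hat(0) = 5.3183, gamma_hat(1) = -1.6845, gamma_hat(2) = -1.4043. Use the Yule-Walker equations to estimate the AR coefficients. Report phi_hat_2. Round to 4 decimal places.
\hat\phi_{2} = -0.4050

The Yule-Walker equations for an AR(p) process read, in matrix form,
  Gamma_p phi = r_p,   with   (Gamma_p)_{ij} = gamma(|i - j|),
                       (r_p)_i = gamma(i),   i,j = 1..p.
Substitute the sample gammas (Toeplitz matrix and right-hand side of size 2):
  Gamma_p = [[5.3183, -1.6845], [-1.6845, 5.3183]]
  r_p     = [-1.6845, -1.4043]
Written out:
  5.3183 phi_1 - 1.6845 phi_2 = -1.6845
  -1.6845 phi_1 + 5.3183 phi_2 = -1.4043
Solve by Cramer's rule:
  det = gamma(0)^2 - gamma(1)^2 = (5.3183)^2 - (-1.6845)^2 = 28.28431489 - 2.83754025 = 25.44677464
  phi_hat_1 = [gamma(1) gamma(0) - gamma(1) gamma(2)] / det = [(-1.6845)(5.3183) - (-1.6845)(-1.4043)] / 25.44677464 = -11.3242197 / 25.44677464 = -0.445
  phi_hat_2 = [gamma(0) gamma(2) - gamma(1)^2] / det = [(5.3183)(-1.4043) - (-1.6845)^2] / 25.44677464 = -10.30602894 / 25.44677464 = -0.405
So phi_hat = [-0.4450, -0.4050].
Therefore phi_hat_2 = -0.4050.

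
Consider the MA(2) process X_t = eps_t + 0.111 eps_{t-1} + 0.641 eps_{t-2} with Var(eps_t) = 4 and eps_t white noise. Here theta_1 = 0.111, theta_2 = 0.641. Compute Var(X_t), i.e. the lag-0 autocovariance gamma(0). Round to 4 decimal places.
\gamma(0) = 5.6928

For an MA(q) process X_t = eps_t + sum_i theta_i eps_{t-i} with
Var(eps_t) = sigma^2, the variance is
  gamma(0) = sigma^2 * (1 + sum_i theta_i^2).
  sum_i theta_i^2 = (0.111)^2 + (0.641)^2 = 0.012321 + 0.410881 = 0.423202.
  gamma(0) = 4 * (1 + 0.423202) = 4 * 1.423202 = 5.692808, which rounds to 5.6928.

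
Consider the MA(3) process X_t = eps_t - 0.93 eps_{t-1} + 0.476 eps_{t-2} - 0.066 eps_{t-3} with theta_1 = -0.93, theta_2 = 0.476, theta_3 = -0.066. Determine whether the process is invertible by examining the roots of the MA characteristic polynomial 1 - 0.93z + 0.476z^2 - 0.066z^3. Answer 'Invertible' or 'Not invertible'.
\text{Invertible}

The MA(q) characteristic polynomial is P(z) = 1 - 0.93z + 0.476z^2 - 0.066z^3.
Invertibility requires all roots to lie outside the unit circle, i.e. |z| > 1 for every root.
Degree 3: look for a simple real root z0 first, then factor out (1 - z/z0) and solve the remaining quadratic.
Testing z0 = 5: P(5) = 1 + (-0.93)(5) + (0.476)(5)^2 + (-0.066)(5)^3
  = 1 + (-4.65) + (11.9) + (-8.25) = 0.  So z_0 = 5 is a root, |z_0| = 5.
Divide out the factor (1 - 0.2 z) = (1 - z/z0) (since 1/z0 = 0.2):
  P(z) = (1 - 0.2 z)(1 + (-0.73) z + (0.33) z^2)
  [check: z-coef -0.73 - (0.2) = -0.93; z^2-coef 0.33 - (0.2)(-0.73) = 0.476; z^3-coef -(0.2)(0.33) = -0.066.]
Remaining roots from the quadratic factor 1 + (-0.73) z + (0.33) z^2:
  Set 1 + (-0.73) z + (0.33) z^2 = 0, i.e. a z^2 + b z + c = 0 with a = 0.33, b = -0.73, c = 1.
  Discriminant D = b^2 - 4ac = (-0.73)^2 - 4*(0.33)*1 = 0.5329 - (1.32) = -0.7871.
  D < 0, so the roots are the complex-conjugate pair z = (-b +/- i sqrt(-D)) / (2a) = 1.1061 +/- 1.3442i.
  For a conjugate pair |z|^2 = z * conj(z) = (product of roots) = c/a = 1/(0.33) = 3.030303, so |z| = sqrt(3.030303) = 1.7408 for both roots.
Moduli of all roots: 5.0000, 1.7408, 1.7408.
All moduli strictly greater than 1? Yes.
Verdict: Invertible.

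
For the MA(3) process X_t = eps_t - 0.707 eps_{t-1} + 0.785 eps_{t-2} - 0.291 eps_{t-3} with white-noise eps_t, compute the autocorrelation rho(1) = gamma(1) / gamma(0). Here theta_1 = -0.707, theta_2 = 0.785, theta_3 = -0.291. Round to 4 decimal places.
\rho(1) = -0.6772

For an MA(q) process with theta_0 = 1, the autocovariance is
  gamma(k) = sigma^2 * sum_{i=0..q-k} theta_i * theta_{i+k},
and rho(k) = gamma(k) / gamma(0). Sigma^2 cancels.
  numerator   = (1)*(-0.707) + (-0.707)*(0.785) + (0.785)*(-0.291) = -1.49043.
  denominator = (1)^2 + (-0.707)^2 + (0.785)^2 + (-0.291)^2 = 2.200755.
  rho(1) = -1.49043 / 2.200755 = -0.6772.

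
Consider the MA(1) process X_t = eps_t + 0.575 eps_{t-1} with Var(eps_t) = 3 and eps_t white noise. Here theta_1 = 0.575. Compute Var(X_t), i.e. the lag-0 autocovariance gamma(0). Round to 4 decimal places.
\gamma(0) = 3.9919

For an MA(q) process X_t = eps_t + sum_i theta_i eps_{t-i} with
Var(eps_t) = sigma^2, the variance is
  gamma(0) = sigma^2 * (1 + sum_i theta_i^2).
  sum_i theta_i^2 = (0.575)^2 = 0.330625.
  gamma(0) = 3 * (1 + 0.330625) = 3 * 1.330625 = 3.991875, which rounds to 3.9919.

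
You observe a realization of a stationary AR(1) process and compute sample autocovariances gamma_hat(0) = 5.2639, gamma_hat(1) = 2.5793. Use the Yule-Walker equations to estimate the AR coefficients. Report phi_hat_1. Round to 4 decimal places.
\hat\phi_{1} = 0.4900

The Yule-Walker equations for an AR(p) process read, in matrix form,
  Gamma_p phi = r_p,   with   (Gamma_p)_{ij} = gamma(|i - j|),
                       (r_p)_i = gamma(i),   i,j = 1..p.
Substitute the sample gammas (Toeplitz matrix and right-hand side of size 1):
  Gamma_p = [[5.2639]]
  r_p     = [2.5793]
With p = 1 this is the single equation gamma(0) phi_1 = gamma(1):
  phi_hat_1 = gamma(1) / gamma(0) = 2.5793 / 5.2639 = 0.4900.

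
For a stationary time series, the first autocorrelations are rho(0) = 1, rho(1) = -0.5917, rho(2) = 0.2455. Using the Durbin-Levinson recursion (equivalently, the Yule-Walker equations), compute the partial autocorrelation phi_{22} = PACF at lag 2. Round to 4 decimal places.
\phi_{22} = -0.1610

The PACF at lag k is phi_{kk}, the last component of the solution
to the Yule-Walker system G_k phi = r_k where
  (G_k)_{ij} = rho(|i - j|), (r_k)_i = rho(i), i,j = 1..k.
Equivalently, Durbin-Levinson gives phi_{kk} iteratively:
  phi_{11} = rho(1)
  phi_{kk} = [rho(k) - sum_{j=1..k-1} phi_{k-1,j} rho(k-j)]
            / [1 - sum_{j=1..k-1} phi_{k-1,j} rho(j)],
  phi_{k,j} = phi_{k-1,j} - phi_{kk} phi_{k-1,k-j},  j = 1..k-1.
Step k = 1:
  phi_11 = rho(1) = -0.5917.
Step k = 2:
  phi_22 = [rho(2) - phi_11 rho(1)] / [1 - phi_11 rho(1)] = [0.2455 - (-0.5917)(-0.5917)] / [1 - (-0.5917)(-0.5917)]
         = -0.10460889 / 0.64989111 = -0.161.
Therefore phi_{22} = -0.1610.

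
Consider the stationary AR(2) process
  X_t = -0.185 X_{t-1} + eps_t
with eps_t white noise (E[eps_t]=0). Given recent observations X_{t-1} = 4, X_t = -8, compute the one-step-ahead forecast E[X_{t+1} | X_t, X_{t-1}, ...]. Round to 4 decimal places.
E[X_{t+1} \mid \mathcal F_t] = 1.4800

For an AR(p) model X_t = c + sum_i phi_i X_{t-i} + eps_t, the
one-step-ahead conditional mean is
  E[X_{t+1} | X_t, ...] = c + sum_i phi_i X_{t+1-i}.
Substitute known values:
  E[X_{t+1} | ...] = (-0.185) * (-8) + (0) * (4)
                   = 1.4800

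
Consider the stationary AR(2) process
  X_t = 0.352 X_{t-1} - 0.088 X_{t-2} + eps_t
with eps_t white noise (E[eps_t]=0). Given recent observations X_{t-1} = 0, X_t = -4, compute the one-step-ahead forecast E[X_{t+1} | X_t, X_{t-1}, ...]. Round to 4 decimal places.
E[X_{t+1} \mid \mathcal F_t] = -1.4080

For an AR(p) model X_t = c + sum_i phi_i X_{t-i} + eps_t, the
one-step-ahead conditional mean is
  E[X_{t+1} | X_t, ...] = c + sum_i phi_i X_{t+1-i}.
Substitute known values:
  E[X_{t+1} | ...] = (0.352) * (-4) + (-0.088) * (0)
                   = -1.4080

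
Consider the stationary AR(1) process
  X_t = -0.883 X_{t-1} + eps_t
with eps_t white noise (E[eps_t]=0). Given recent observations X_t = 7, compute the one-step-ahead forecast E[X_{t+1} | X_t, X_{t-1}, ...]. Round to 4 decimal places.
E[X_{t+1} \mid \mathcal F_t] = -6.1810

For an AR(p) model X_t = c + sum_i phi_i X_{t-i} + eps_t, the
one-step-ahead conditional mean is
  E[X_{t+1} | X_t, ...] = c + sum_i phi_i X_{t+1-i}.
Substitute known values:
  E[X_{t+1} | ...] = (-0.883) * (7)
                   = -6.1810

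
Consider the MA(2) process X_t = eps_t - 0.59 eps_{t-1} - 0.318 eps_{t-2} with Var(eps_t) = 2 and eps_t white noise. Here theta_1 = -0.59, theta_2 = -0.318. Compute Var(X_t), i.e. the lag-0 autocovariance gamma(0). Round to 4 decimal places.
\gamma(0) = 2.8984

For an MA(q) process X_t = eps_t + sum_i theta_i eps_{t-i} with
Var(eps_t) = sigma^2, the variance is
  gamma(0) = sigma^2 * (1 + sum_i theta_i^2).
  sum_i theta_i^2 = (-0.59)^2 + (-0.318)^2 = 0.3481 + 0.101124 = 0.449224.
  gamma(0) = 2 * (1 + 0.449224) = 2 * 1.449224 = 2.898448, which rounds to 2.8984.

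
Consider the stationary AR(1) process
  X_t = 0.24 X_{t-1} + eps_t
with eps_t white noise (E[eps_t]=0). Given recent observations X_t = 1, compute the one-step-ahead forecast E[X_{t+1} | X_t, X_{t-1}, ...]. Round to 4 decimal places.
E[X_{t+1} \mid \mathcal F_t] = 0.2400

For an AR(p) model X_t = c + sum_i phi_i X_{t-i} + eps_t, the
one-step-ahead conditional mean is
  E[X_{t+1} | X_t, ...] = c + sum_i phi_i X_{t+1-i}.
Substitute known values:
  E[X_{t+1} | ...] = (0.24) * (1)
                   = 0.2400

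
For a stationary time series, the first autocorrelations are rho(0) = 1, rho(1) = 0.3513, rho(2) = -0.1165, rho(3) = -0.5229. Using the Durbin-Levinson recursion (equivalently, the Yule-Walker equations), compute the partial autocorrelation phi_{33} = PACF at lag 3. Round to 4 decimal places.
\phi_{33} = -0.4620

The PACF at lag k is phi_{kk}, the last component of the solution
to the Yule-Walker system G_k phi = r_k where
  (G_k)_{ij} = rho(|i - j|), (r_k)_i = rho(i), i,j = 1..k.
Equivalently, Durbin-Levinson gives phi_{kk} iteratively:
  phi_{11} = rho(1)
  phi_{kk} = [rho(k) - sum_{j=1..k-1} phi_{k-1,j} rho(k-j)]
            / [1 - sum_{j=1..k-1} phi_{k-1,j} rho(j)],
  phi_{k,j} = phi_{k-1,j} - phi_{kk} phi_{k-1,k-j},  j = 1..k-1.
Step k = 1:
  phi_11 = rho(1) = 0.3513.
Step k = 2:
  phi_22 = [rho(2) - phi_11 rho(1)] / [1 - phi_11 rho(1)] = [-0.1165 - (0.3513)(0.3513)] / [1 - (0.3513)(0.3513)]
         = -0.23991169 / 0.87658831 = -0.273688.
  Update: phi_21 = phi_11 - phi_22 phi_11 = 0.3513 - (-0.273688)(0.3513) = 0.447447.
Step k = 3:
  phi_33 = [rho(3) - phi_21 rho(2) - phi_22 rho(1)] / [1 - phi_21 rho(1) - phi_22 rho(2)]
    numerator   = -0.5229 - (0.447447)(-0.1165) - (-0.273688)(0.3513) = -0.37462588
    denominator = 1 - (0.447447)(0.3513) - (-0.273688)(-0.1165) = 0.81092736
  phi_33 = -0.37462588 / 0.81092736 = -0.462.
Therefore phi_{33} = -0.4620.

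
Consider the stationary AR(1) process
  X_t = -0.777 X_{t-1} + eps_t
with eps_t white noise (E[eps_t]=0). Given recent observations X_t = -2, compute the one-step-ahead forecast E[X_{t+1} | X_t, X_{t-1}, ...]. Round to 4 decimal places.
E[X_{t+1} \mid \mathcal F_t] = 1.5540

For an AR(p) model X_t = c + sum_i phi_i X_{t-i} + eps_t, the
one-step-ahead conditional mean is
  E[X_{t+1} | X_t, ...] = c + sum_i phi_i X_{t+1-i}.
Substitute known values:
  E[X_{t+1} | ...] = (-0.777) * (-2)
                   = 1.5540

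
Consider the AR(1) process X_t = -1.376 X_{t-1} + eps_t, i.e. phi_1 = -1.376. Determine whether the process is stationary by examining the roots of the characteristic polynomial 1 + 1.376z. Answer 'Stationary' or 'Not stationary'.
\text{Not stationary}

The AR(p) characteristic polynomial is P(z) = 1 + 1.376z.
Stationarity requires all roots to lie outside the unit circle, i.e. |z| > 1 for every root.
This is linear in z: 1 + (1.376) z = 0  =>  z = -1/(1.376) = -0.726744,  |z| = 0.726744.
Moduli of all roots: 0.7267.
All moduli strictly greater than 1? No.
Verdict: Not stationary.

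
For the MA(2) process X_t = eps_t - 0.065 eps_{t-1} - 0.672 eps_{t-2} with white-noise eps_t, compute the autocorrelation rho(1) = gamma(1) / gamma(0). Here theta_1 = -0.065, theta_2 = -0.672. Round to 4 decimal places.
\rho(1) = -0.0146

For an MA(q) process with theta_0 = 1, the autocovariance is
  gamma(k) = sigma^2 * sum_{i=0..q-k} theta_i * theta_{i+k},
and rho(k) = gamma(k) / gamma(0). Sigma^2 cancels.
  numerator   = (1)*(-0.065) + (-0.065)*(-0.672) = -0.02132.
  denominator = (1)^2 + (-0.065)^2 + (-0.672)^2 = 1.455809.
  rho(1) = -0.02132 / 1.455809 = -0.0146.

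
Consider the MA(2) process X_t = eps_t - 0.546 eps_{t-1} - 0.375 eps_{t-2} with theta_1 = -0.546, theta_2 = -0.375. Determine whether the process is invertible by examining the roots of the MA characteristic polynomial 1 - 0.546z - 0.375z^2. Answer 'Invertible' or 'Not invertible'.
\text{Invertible}

The MA(q) characteristic polynomial is P(z) = 1 - 0.546z - 0.375z^2.
Invertibility requires all roots to lie outside the unit circle, i.e. |z| > 1 for every root.
Set 1 + (-0.546) z + (-0.375) z^2 = 0, i.e. a z^2 + b z + c = 0 with a = -0.375, b = -0.546, c = 1.
Discriminant D = b^2 - 4ac = (-0.546)^2 - 4*(-0.375)*1 = 0.298116 - (-1.5) = 1.798116.
D >= 0, so the roots are real: z = (-b +/- sqrt(D)) / (2a) = (0.546 +/- 1.340938) / (-0.75).
  z_1 = (0.546 + 1.340938) / (-0.75) = -2.5159,   |z_1| = 2.5159.
  z_2 = (0.546 - 1.340938) / (-0.75) = 1.0599,   |z_2| = 1.0599.
Moduli of all roots: 2.5159, 1.0599.
All moduli strictly greater than 1? Yes.
Verdict: Invertible.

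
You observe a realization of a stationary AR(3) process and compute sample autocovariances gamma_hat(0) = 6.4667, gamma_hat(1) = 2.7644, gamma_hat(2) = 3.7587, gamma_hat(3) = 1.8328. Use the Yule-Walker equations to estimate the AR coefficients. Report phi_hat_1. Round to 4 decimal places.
\hat\phi_{1} = 0.2600

The Yule-Walker equations for an AR(p) process read, in matrix form,
  Gamma_p phi = r_p,   with   (Gamma_p)_{ij} = gamma(|i - j|),
                       (r_p)_i = gamma(i),   i,j = 1..p.
Substitute the sample gammas (Toeplitz matrix and right-hand side of size 3):
  Gamma_p = [[6.4667, 2.7644, 3.7587], [2.7644, 6.4667, 2.7644], [3.7587, 2.7644, 6.4667]]
  r_p     = [2.7644, 3.7587, 1.8328]
Written out (R1..R3):
  (R1) 6.4667 phi_1 + 2.7644 phi_2 + 3.7587 phi_3 = 2.7644
  (R2) 2.7644 phi_1 + 6.4667 phi_2 + 2.7644 phi_3 = 3.7587
  (R3) 3.7587 phi_1 + 2.7644 phi_2 + 6.4667 phi_3 = 1.8328
Gaussian elimination:
  R2 <- R2 - (2.7644/6.4667) R1 = R2 - (0.427482) R1:  5.284968 phi_2 + 1.157622 phi_3 = 2.576968
  R3 <- R3 - (3.7587/6.4667) R1 = R3 - (0.581239) R1:  1.157622 phi_2 + 4.281996 phi_3 = 0.226022
  R3 <- R3 - (1.157622/5.284968) R2 = R3 - (0.219041) R2:  4.02843 phi_3 = -0.338438
Back-substitution:
  phi_hat_3 = -0.338438 / 4.02843 = -0.084012
  phi_hat_2 = (2.576968 - (1.157622)(-0.084012)) / 5.284968 = 0.506005
  phi_hat_1 = (2.7644 - (2.7644)(0.506005) - (3.7587)(-0.084012)) / 6.4667 = 0.260005
So phi_hat = [0.2600, 0.5060, -0.0840].
Therefore phi_hat_1 = 0.2600.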